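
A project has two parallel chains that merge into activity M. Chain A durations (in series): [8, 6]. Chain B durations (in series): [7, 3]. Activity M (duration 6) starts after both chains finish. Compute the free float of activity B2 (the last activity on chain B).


ES(B2) = sum of predecessors on chain B = 7
EF(B2) = ES + duration = 7 + 3 = 10
Successor of B2 is M. ES(M) = max(sum(A), sum(B)) = max(14, 10) = 14
Free float = ES(successor) - EF(current) = 14 - 10 = 4

4


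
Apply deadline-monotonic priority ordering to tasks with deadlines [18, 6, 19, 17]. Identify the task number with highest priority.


Sort tasks by relative deadline (ascending):
  Task 2: deadline = 6
  Task 4: deadline = 17
  Task 1: deadline = 18
  Task 3: deadline = 19
Priority order (highest first): [2, 4, 1, 3]
Highest priority task = 2

2


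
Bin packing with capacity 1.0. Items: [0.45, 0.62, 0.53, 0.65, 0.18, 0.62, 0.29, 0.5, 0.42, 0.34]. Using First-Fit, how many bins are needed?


Place items sequentially using First-Fit:
  Item 0.45 -> new Bin 1
  Item 0.62 -> new Bin 2
  Item 0.53 -> Bin 1 (now 0.98)
  Item 0.65 -> new Bin 3
  Item 0.18 -> Bin 2 (now 0.8)
  Item 0.62 -> new Bin 4
  Item 0.29 -> Bin 3 (now 0.94)
  Item 0.5 -> new Bin 5
  Item 0.42 -> Bin 5 (now 0.92)
  Item 0.34 -> Bin 4 (now 0.96)
Total bins used = 5

5


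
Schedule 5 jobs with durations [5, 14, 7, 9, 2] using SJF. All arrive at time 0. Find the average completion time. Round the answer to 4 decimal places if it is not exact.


SJF order (ascending): [2, 5, 7, 9, 14]
Completion times:
  Job 1: burst=2, C=2
  Job 2: burst=5, C=7
  Job 3: burst=7, C=14
  Job 4: burst=9, C=23
  Job 5: burst=14, C=37
Average completion = 83/5 = 16.6

16.6


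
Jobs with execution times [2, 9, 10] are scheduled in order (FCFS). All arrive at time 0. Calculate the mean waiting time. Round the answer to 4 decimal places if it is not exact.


FCFS order (as given): [2, 9, 10]
Waiting times:
  Job 1: wait = 0
  Job 2: wait = 2
  Job 3: wait = 11
Sum of waiting times = 13
Average waiting time = 13/3 = 4.3333

4.3333


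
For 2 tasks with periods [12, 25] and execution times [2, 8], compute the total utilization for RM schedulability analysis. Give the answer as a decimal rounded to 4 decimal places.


Compute individual utilizations (exact fractions):
  Task 1: C/T = 2/12 = 1/6 (approx. 0.1667)
  Task 2: C/T = 8/25 (approx. 0.32)
Total utilization U = 1/6 + 8/25 = 73/150
Rounded to 4 decimal places: U = 0.4867
RM (Liu & Layland) bound for 2 tasks = 0.828427; compare with U = 73/150 (approx. 0.486667)
U <= bound, so schedulable by RM sufficient condition.

0.4867


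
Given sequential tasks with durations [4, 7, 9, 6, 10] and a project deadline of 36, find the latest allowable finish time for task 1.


LF(activity 1) = deadline - sum of successor durations
Successors: activities 2 through 5 with durations [7, 9, 6, 10]
Sum of successor durations = 32
LF = 36 - 32 = 4

4


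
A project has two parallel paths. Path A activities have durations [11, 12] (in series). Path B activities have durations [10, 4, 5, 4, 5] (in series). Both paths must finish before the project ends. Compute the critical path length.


Path A total = 11 + 12 = 23
Path B total = 10 + 4 + 5 + 4 + 5 = 28
Critical path = longest path = max(23, 28) = 28

28


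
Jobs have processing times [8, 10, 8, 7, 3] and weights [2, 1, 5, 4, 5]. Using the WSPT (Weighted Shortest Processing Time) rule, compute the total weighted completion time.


Compute p/w ratios and sort ascending (WSPT): [(3, 5), (8, 5), (7, 4), (8, 2), (10, 1)]
Compute weighted completion times:
  Job (p=3,w=5): C=3, w*C=5*3=15
  Job (p=8,w=5): C=11, w*C=5*11=55
  Job (p=7,w=4): C=18, w*C=4*18=72
  Job (p=8,w=2): C=26, w*C=2*26=52
  Job (p=10,w=1): C=36, w*C=1*36=36
Total weighted completion time = 230

230


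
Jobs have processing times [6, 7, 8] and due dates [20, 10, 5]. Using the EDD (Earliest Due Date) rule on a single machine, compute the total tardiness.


Sort by due date (EDD order): [(8, 5), (7, 10), (6, 20)]
Compute completion times and tardiness:
  Job 1: p=8, d=5, C=8, tardiness=max(0,8-5)=3
  Job 2: p=7, d=10, C=15, tardiness=max(0,15-10)=5
  Job 3: p=6, d=20, C=21, tardiness=max(0,21-20)=1
Total tardiness = 9

9


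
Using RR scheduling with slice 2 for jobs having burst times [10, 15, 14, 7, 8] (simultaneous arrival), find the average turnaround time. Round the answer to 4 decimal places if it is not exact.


Time quantum = 2
Execution trace:
  J1 runs 2 units, time = 2
  J2 runs 2 units, time = 4
  J3 runs 2 units, time = 6
  J4 runs 2 units, time = 8
  J5 runs 2 units, time = 10
  J1 runs 2 units, time = 12
  J2 runs 2 units, time = 14
  J3 runs 2 units, time = 16
  J4 runs 2 units, time = 18
  J5 runs 2 units, time = 20
  J1 runs 2 units, time = 22
  J2 runs 2 units, time = 24
  J3 runs 2 units, time = 26
  J4 runs 2 units, time = 28
  J5 runs 2 units, time = 30
  J1 runs 2 units, time = 32
  J2 runs 2 units, time = 34
  J3 runs 2 units, time = 36
  J4 runs 1 units, time = 37
  J5 runs 2 units, time = 39
  J1 runs 2 units, time = 41
  J2 runs 2 units, time = 43
  J3 runs 2 units, time = 45
  J2 runs 2 units, time = 47
  J3 runs 2 units, time = 49
  J2 runs 2 units, time = 51
  J3 runs 2 units, time = 53
  J2 runs 1 units, time = 54
Finish times: [41, 54, 53, 37, 39]
Average turnaround = 224/5 = 44.8

44.8


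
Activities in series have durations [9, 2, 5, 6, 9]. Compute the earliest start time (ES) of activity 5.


Activity 5 starts after activities 1 through 4 complete.
Predecessor durations: [9, 2, 5, 6]
ES = 9 + 2 + 5 + 6 = 22

22


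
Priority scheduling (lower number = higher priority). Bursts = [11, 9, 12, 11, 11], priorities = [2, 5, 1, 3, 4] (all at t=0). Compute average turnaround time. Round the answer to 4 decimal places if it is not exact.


Sort by priority (ascending = highest first):
Order: [(1, 12), (2, 11), (3, 11), (4, 11), (5, 9)]
Completion times:
  Priority 1, burst=12, C=12
  Priority 2, burst=11, C=23
  Priority 3, burst=11, C=34
  Priority 4, burst=11, C=45
  Priority 5, burst=9, C=54
Average turnaround = 168/5 = 33.6

33.6


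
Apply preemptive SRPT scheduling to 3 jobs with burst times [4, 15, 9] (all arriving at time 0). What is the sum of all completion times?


Since all jobs arrive at t=0, SRPT equals SPT ordering.
SPT order: [4, 9, 15]
Completion times:
  Job 1: p=4, C=4
  Job 2: p=9, C=13
  Job 3: p=15, C=28
Total completion time = 4 + 13 + 28 = 45

45


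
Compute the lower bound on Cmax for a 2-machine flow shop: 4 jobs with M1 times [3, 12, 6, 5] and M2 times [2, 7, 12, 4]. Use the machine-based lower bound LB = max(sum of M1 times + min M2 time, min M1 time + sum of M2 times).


LB1 = sum(M1 times) + min(M2 times) = 26 + 2 = 28
LB2 = min(M1 times) + sum(M2 times) = 3 + 25 = 28
Lower bound = max(LB1, LB2) = max(28, 28) = 28

28


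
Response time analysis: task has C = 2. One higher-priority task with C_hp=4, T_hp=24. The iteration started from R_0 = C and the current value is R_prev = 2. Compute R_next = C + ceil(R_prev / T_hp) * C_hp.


R_next = C + ceil(R_prev / T_hp) * C_hp
ceil(2 / 24) = ceil(0.0833) = 1
Interference = 1 * 4 = 4
R_next = 2 + 4 = 6

6


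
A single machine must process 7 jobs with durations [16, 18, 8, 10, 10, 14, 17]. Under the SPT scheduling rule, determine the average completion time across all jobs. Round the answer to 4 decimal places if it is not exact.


Sort jobs by processing time (SPT order): [8, 10, 10, 14, 16, 17, 18]
Compute completion times sequentially:
  Job 1: processing = 8, completes at 8
  Job 2: processing = 10, completes at 18
  Job 3: processing = 10, completes at 28
  Job 4: processing = 14, completes at 42
  Job 5: processing = 16, completes at 58
  Job 6: processing = 17, completes at 75
  Job 7: processing = 18, completes at 93
Sum of completion times = 322
Average completion time = 322/7 = 46.0

46.0


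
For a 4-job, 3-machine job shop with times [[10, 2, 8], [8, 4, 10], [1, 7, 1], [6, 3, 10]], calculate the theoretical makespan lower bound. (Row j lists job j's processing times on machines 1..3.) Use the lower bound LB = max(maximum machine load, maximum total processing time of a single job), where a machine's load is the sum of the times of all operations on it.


Machine loads:
  Machine 1: 10 + 8 + 1 + 6 = 25
  Machine 2: 2 + 4 + 7 + 3 = 16
  Machine 3: 8 + 10 + 1 + 10 = 29
Max machine load = 29
Job totals:
  Job 1: 20
  Job 2: 22
  Job 3: 9
  Job 4: 19
Max job total = 22
Lower bound = max(29, 22) = 29

29


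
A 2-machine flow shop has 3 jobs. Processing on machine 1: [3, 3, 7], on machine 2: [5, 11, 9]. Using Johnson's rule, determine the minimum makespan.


Apply Johnson's rule:
  Group 1 (a <= b): [(1, 3, 5), (2, 3, 11), (3, 7, 9)]
  Group 2 (a > b): []
Optimal job order: [1, 2, 3]
Schedule:
  Job 1: M1 done at 3, M2 done at 8
  Job 2: M1 done at 6, M2 done at 19
  Job 3: M1 done at 13, M2 done at 28
Makespan = 28

28


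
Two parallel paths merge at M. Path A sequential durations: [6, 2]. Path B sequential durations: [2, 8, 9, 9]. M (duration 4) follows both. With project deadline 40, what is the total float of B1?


Forward pass: ES(B1) = sum of predecessors on chain B = 0
EF = ES + duration = 0 + 2 = 2
Backward pass: LF(M) = deadline = 40; LS(M) = 40 - 4 = 36
LF(B1) = LS(M) - sum(successors on chain B) = 36 - 26 = 10
LS = LF - duration = 10 - 2 = 8
Total float = LS - ES = 8 - 0 = 8

8


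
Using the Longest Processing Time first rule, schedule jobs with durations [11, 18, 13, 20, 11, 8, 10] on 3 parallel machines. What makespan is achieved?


Sort jobs in decreasing order (LPT): [20, 18, 13, 11, 11, 10, 8]
Assign each job to the least loaded machine:
  Machine 1: jobs [20, 10], load = 30
  Machine 2: jobs [18, 11], load = 29
  Machine 3: jobs [13, 11, 8], load = 32
Makespan = max load = 32

32


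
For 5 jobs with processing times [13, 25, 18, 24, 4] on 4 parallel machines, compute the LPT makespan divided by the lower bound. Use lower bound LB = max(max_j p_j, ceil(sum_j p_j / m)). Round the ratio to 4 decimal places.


LPT order: [25, 24, 18, 13, 4]
Machine loads after assignment: [25, 24, 18, 17]
LPT makespan = 25
Lower bound = max(max_job, ceil(total/4)) = max(25, 21) = 25
Ratio = 25 / 25 = 1.0

1.0


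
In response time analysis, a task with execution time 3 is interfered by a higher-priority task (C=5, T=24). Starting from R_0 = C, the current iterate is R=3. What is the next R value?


R_next = C + ceil(R_prev / T_hp) * C_hp
ceil(3 / 24) = ceil(0.125) = 1
Interference = 1 * 5 = 5
R_next = 3 + 5 = 8

8


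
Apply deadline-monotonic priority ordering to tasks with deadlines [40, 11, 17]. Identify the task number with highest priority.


Sort tasks by relative deadline (ascending):
  Task 2: deadline = 11
  Task 3: deadline = 17
  Task 1: deadline = 40
Priority order (highest first): [2, 3, 1]
Highest priority task = 2

2


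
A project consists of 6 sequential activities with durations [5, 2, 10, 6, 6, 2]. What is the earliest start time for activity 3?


Activity 3 starts after activities 1 through 2 complete.
Predecessor durations: [5, 2]
ES = 5 + 2 = 7

7


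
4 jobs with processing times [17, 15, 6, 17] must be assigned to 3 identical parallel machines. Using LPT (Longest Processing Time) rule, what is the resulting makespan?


Sort jobs in decreasing order (LPT): [17, 17, 15, 6]
Assign each job to the least loaded machine:
  Machine 1: jobs [17], load = 17
  Machine 2: jobs [17], load = 17
  Machine 3: jobs [15, 6], load = 21
Makespan = max load = 21

21


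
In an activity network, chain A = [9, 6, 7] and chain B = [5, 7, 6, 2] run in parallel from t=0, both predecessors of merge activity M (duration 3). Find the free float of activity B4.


ES(B4) = sum of predecessors on chain B = 18
EF(B4) = ES + duration = 18 + 2 = 20
Successor of B4 is M. ES(M) = max(sum(A), sum(B)) = max(22, 20) = 22
Free float = ES(successor) - EF(current) = 22 - 20 = 2

2


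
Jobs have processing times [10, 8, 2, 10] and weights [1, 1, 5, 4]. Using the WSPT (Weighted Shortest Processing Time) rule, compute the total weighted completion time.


Compute p/w ratios and sort ascending (WSPT): [(2, 5), (10, 4), (8, 1), (10, 1)]
Compute weighted completion times:
  Job (p=2,w=5): C=2, w*C=5*2=10
  Job (p=10,w=4): C=12, w*C=4*12=48
  Job (p=8,w=1): C=20, w*C=1*20=20
  Job (p=10,w=1): C=30, w*C=1*30=30
Total weighted completion time = 108

108


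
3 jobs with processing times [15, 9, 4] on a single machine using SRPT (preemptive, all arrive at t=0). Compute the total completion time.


Since all jobs arrive at t=0, SRPT equals SPT ordering.
SPT order: [4, 9, 15]
Completion times:
  Job 1: p=4, C=4
  Job 2: p=9, C=13
  Job 3: p=15, C=28
Total completion time = 4 + 13 + 28 = 45

45


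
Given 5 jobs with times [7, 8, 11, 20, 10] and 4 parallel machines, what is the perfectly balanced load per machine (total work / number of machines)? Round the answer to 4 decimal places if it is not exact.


Total processing time = 7 + 8 + 11 + 20 + 10 = 56
Number of machines = 4
Ideal balanced load = 56 / 4 = 14.0

14.0


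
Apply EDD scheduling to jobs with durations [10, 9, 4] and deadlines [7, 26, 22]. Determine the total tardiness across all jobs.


Sort by due date (EDD order): [(10, 7), (4, 22), (9, 26)]
Compute completion times and tardiness:
  Job 1: p=10, d=7, C=10, tardiness=max(0,10-7)=3
  Job 2: p=4, d=22, C=14, tardiness=max(0,14-22)=0
  Job 3: p=9, d=26, C=23, tardiness=max(0,23-26)=0
Total tardiness = 3

3


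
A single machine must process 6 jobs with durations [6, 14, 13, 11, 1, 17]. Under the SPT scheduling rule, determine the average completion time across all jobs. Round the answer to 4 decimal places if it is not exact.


Sort jobs by processing time (SPT order): [1, 6, 11, 13, 14, 17]
Compute completion times sequentially:
  Job 1: processing = 1, completes at 1
  Job 2: processing = 6, completes at 7
  Job 3: processing = 11, completes at 18
  Job 4: processing = 13, completes at 31
  Job 5: processing = 14, completes at 45
  Job 6: processing = 17, completes at 62
Sum of completion times = 164
Average completion time = 164/6 = 27.3333

27.3333


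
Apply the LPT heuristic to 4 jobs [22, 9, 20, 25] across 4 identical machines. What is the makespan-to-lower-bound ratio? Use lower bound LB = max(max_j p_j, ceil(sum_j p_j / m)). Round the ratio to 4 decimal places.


LPT order: [25, 22, 20, 9]
Machine loads after assignment: [25, 22, 20, 9]
LPT makespan = 25
Lower bound = max(max_job, ceil(total/4)) = max(25, 19) = 25
Ratio = 25 / 25 = 1.0

1.0


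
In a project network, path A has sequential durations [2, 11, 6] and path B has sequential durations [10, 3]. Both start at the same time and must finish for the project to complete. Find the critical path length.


Path A total = 2 + 11 + 6 = 19
Path B total = 10 + 3 = 13
Critical path = longest path = max(19, 13) = 19

19


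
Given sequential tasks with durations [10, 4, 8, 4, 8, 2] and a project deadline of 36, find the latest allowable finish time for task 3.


LF(activity 3) = deadline - sum of successor durations
Successors: activities 4 through 6 with durations [4, 8, 2]
Sum of successor durations = 14
LF = 36 - 14 = 22

22


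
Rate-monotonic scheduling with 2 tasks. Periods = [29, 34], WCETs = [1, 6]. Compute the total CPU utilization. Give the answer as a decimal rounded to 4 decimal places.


Compute individual utilizations (exact fractions):
  Task 1: C/T = 1/29 (approx. 0.0345)
  Task 2: C/T = 6/34 = 3/17 (approx. 0.1765)
Total utilization U = 1/29 + 3/17 = 104/493
Rounded to 4 decimal places: U = 0.2110
RM (Liu & Layland) bound for 2 tasks = 0.828427; compare with U = 104/493 (approx. 0.210953)
U <= bound, so schedulable by RM sufficient condition.

0.2110


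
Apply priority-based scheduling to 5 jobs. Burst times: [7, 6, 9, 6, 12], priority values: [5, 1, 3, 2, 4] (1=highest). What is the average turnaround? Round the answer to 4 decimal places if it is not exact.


Sort by priority (ascending = highest first):
Order: [(1, 6), (2, 6), (3, 9), (4, 12), (5, 7)]
Completion times:
  Priority 1, burst=6, C=6
  Priority 2, burst=6, C=12
  Priority 3, burst=9, C=21
  Priority 4, burst=12, C=33
  Priority 5, burst=7, C=40
Average turnaround = 112/5 = 22.4

22.4


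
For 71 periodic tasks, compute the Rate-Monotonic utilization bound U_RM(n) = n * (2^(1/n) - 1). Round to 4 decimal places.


Compute 2^(1/71) = 1.0098104463
Subtract 1: 1.0098104463 - 1 = 0.0098104463
Multiply by n: 71 * 0.0098104463 = 0.6965416873
Round to 4 dp: 0.6965

0.6965


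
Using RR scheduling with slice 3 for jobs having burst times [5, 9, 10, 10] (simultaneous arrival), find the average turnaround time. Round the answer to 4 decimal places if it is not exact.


Time quantum = 3
Execution trace:
  J1 runs 3 units, time = 3
  J2 runs 3 units, time = 6
  J3 runs 3 units, time = 9
  J4 runs 3 units, time = 12
  J1 runs 2 units, time = 14
  J2 runs 3 units, time = 17
  J3 runs 3 units, time = 20
  J4 runs 3 units, time = 23
  J2 runs 3 units, time = 26
  J3 runs 3 units, time = 29
  J4 runs 3 units, time = 32
  J3 runs 1 units, time = 33
  J4 runs 1 units, time = 34
Finish times: [14, 26, 33, 34]
Average turnaround = 107/4 = 26.75

26.75


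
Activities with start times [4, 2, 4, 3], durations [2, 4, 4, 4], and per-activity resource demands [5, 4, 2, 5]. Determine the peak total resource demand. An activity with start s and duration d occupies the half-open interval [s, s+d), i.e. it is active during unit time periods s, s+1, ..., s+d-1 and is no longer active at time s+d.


Each activity i is active on [start_i, start_i + duration_i).
Compute total resource usage per time slot:
  t=0: active resources = [], total = 0
  t=1: active resources = [], total = 0
  t=2: active resources = [4], total = 4
  t=3: active resources = [4, 5], total = 9
  t=4: active resources = [5, 4, 2, 5], total = 16
  t=5: active resources = [5, 4, 2, 5], total = 16
  t=6: active resources = [2, 5], total = 7
  t=7: active resources = [2], total = 2
Peak resource demand = 16

16


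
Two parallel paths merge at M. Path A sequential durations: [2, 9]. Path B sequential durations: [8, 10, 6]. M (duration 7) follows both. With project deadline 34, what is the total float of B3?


Forward pass: ES(B3) = sum of predecessors on chain B = 18
EF = ES + duration = 18 + 6 = 24
Backward pass: LF(M) = deadline = 34; LS(M) = 34 - 7 = 27
LF(B3) = LS(M) - sum(successors on chain B) = 27 - 0 = 27
LS = LF - duration = 27 - 6 = 21
Total float = LS - ES = 21 - 18 = 3

3


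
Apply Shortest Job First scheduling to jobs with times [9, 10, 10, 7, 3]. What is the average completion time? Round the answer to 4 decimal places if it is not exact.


SJF order (ascending): [3, 7, 9, 10, 10]
Completion times:
  Job 1: burst=3, C=3
  Job 2: burst=7, C=10
  Job 3: burst=9, C=19
  Job 4: burst=10, C=29
  Job 5: burst=10, C=39
Average completion = 100/5 = 20.0

20.0


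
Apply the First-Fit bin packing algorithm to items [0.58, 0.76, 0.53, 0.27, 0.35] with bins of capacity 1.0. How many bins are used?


Place items sequentially using First-Fit:
  Item 0.58 -> new Bin 1
  Item 0.76 -> new Bin 2
  Item 0.53 -> new Bin 3
  Item 0.27 -> Bin 1 (now 0.85)
  Item 0.35 -> Bin 3 (now 0.88)
Total bins used = 3

3


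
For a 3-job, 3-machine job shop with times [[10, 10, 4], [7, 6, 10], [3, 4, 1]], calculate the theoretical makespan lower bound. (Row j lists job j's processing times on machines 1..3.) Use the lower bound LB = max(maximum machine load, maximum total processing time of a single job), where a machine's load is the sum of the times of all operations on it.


Machine loads:
  Machine 1: 10 + 7 + 3 = 20
  Machine 2: 10 + 6 + 4 = 20
  Machine 3: 4 + 10 + 1 = 15
Max machine load = 20
Job totals:
  Job 1: 24
  Job 2: 23
  Job 3: 8
Max job total = 24
Lower bound = max(20, 24) = 24

24


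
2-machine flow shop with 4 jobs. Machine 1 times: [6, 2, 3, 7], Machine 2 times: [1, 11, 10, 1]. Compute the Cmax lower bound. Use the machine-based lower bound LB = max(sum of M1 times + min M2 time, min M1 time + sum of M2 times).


LB1 = sum(M1 times) + min(M2 times) = 18 + 1 = 19
LB2 = min(M1 times) + sum(M2 times) = 2 + 23 = 25
Lower bound = max(LB1, LB2) = max(19, 25) = 25

25


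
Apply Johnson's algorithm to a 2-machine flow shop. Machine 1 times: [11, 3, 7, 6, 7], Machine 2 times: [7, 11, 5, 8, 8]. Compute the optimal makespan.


Apply Johnson's rule:
  Group 1 (a <= b): [(2, 3, 11), (4, 6, 8), (5, 7, 8)]
  Group 2 (a > b): [(1, 11, 7), (3, 7, 5)]
Optimal job order: [2, 4, 5, 1, 3]
Schedule:
  Job 2: M1 done at 3, M2 done at 14
  Job 4: M1 done at 9, M2 done at 22
  Job 5: M1 done at 16, M2 done at 30
  Job 1: M1 done at 27, M2 done at 37
  Job 3: M1 done at 34, M2 done at 42
Makespan = 42

42


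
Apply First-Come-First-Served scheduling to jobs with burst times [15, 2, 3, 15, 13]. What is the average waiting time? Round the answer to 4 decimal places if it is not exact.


FCFS order (as given): [15, 2, 3, 15, 13]
Waiting times:
  Job 1: wait = 0
  Job 2: wait = 15
  Job 3: wait = 17
  Job 4: wait = 20
  Job 5: wait = 35
Sum of waiting times = 87
Average waiting time = 87/5 = 17.4

17.4


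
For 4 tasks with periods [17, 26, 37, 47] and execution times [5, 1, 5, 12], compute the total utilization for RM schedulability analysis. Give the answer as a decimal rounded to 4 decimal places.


Compute individual utilizations (exact fractions):
  Task 1: C/T = 5/17 (approx. 0.2941)
  Task 2: C/T = 1/26 (approx. 0.0385)
  Task 3: C/T = 5/37 (approx. 0.1351)
  Task 4: C/T = 12/47 (approx. 0.2553)
Total utilization U = 5/17 + 1/26 + 5/37 + 12/47 = 555751/768638
Rounded to 4 decimal places: U = 0.7230
RM (Liu & Layland) bound for 4 tasks = 0.756828; compare with U = 555751/768638 (approx. 0.723033)
U <= bound, so schedulable by RM sufficient condition.

0.7230


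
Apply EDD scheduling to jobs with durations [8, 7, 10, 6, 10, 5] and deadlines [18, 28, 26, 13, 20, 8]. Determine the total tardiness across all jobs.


Sort by due date (EDD order): [(5, 8), (6, 13), (8, 18), (10, 20), (10, 26), (7, 28)]
Compute completion times and tardiness:
  Job 1: p=5, d=8, C=5, tardiness=max(0,5-8)=0
  Job 2: p=6, d=13, C=11, tardiness=max(0,11-13)=0
  Job 3: p=8, d=18, C=19, tardiness=max(0,19-18)=1
  Job 4: p=10, d=20, C=29, tardiness=max(0,29-20)=9
  Job 5: p=10, d=26, C=39, tardiness=max(0,39-26)=13
  Job 6: p=7, d=28, C=46, tardiness=max(0,46-28)=18
Total tardiness = 41

41


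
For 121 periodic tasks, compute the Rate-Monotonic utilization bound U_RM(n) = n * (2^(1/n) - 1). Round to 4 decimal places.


Compute 2^(1/121) = 1.0057449283
Subtract 1: 1.0057449283 - 1 = 0.0057449283
Multiply by n: 121 * 0.0057449283 = 0.6951363243
Round to 4 dp: 0.6951

0.6951


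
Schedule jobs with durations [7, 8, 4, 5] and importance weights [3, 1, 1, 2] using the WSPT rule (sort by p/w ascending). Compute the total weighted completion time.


Compute p/w ratios and sort ascending (WSPT): [(7, 3), (5, 2), (4, 1), (8, 1)]
Compute weighted completion times:
  Job (p=7,w=3): C=7, w*C=3*7=21
  Job (p=5,w=2): C=12, w*C=2*12=24
  Job (p=4,w=1): C=16, w*C=1*16=16
  Job (p=8,w=1): C=24, w*C=1*24=24
Total weighted completion time = 85

85


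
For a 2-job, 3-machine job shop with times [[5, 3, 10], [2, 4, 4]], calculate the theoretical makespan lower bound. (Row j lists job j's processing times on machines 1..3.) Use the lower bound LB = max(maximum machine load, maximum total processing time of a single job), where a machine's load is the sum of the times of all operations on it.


Machine loads:
  Machine 1: 5 + 2 = 7
  Machine 2: 3 + 4 = 7
  Machine 3: 10 + 4 = 14
Max machine load = 14
Job totals:
  Job 1: 18
  Job 2: 10
Max job total = 18
Lower bound = max(14, 18) = 18

18


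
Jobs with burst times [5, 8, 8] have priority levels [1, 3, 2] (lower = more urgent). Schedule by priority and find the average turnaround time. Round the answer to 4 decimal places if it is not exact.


Sort by priority (ascending = highest first):
Order: [(1, 5), (2, 8), (3, 8)]
Completion times:
  Priority 1, burst=5, C=5
  Priority 2, burst=8, C=13
  Priority 3, burst=8, C=21
Average turnaround = 39/3 = 13.0

13.0


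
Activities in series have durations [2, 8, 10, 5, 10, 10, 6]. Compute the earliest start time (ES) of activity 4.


Activity 4 starts after activities 1 through 3 complete.
Predecessor durations: [2, 8, 10]
ES = 2 + 8 + 10 = 20

20


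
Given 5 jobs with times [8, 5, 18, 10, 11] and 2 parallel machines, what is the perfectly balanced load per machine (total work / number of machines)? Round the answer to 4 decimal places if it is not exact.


Total processing time = 8 + 5 + 18 + 10 + 11 = 52
Number of machines = 2
Ideal balanced load = 52 / 2 = 26.0

26.0


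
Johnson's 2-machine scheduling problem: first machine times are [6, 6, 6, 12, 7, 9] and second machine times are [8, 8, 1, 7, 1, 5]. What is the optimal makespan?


Apply Johnson's rule:
  Group 1 (a <= b): [(1, 6, 8), (2, 6, 8)]
  Group 2 (a > b): [(4, 12, 7), (6, 9, 5), (3, 6, 1), (5, 7, 1)]
Optimal job order: [1, 2, 4, 6, 3, 5]
Schedule:
  Job 1: M1 done at 6, M2 done at 14
  Job 2: M1 done at 12, M2 done at 22
  Job 4: M1 done at 24, M2 done at 31
  Job 6: M1 done at 33, M2 done at 38
  Job 3: M1 done at 39, M2 done at 40
  Job 5: M1 done at 46, M2 done at 47
Makespan = 47

47


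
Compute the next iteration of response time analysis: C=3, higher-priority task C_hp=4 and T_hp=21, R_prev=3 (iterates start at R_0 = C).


R_next = C + ceil(R_prev / T_hp) * C_hp
ceil(3 / 21) = ceil(0.1429) = 1
Interference = 1 * 4 = 4
R_next = 3 + 4 = 7

7


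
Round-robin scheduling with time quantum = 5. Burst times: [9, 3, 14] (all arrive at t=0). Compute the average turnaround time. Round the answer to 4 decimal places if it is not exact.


Time quantum = 5
Execution trace:
  J1 runs 5 units, time = 5
  J2 runs 3 units, time = 8
  J3 runs 5 units, time = 13
  J1 runs 4 units, time = 17
  J3 runs 5 units, time = 22
  J3 runs 4 units, time = 26
Finish times: [17, 8, 26]
Average turnaround = 51/3 = 17.0

17.0


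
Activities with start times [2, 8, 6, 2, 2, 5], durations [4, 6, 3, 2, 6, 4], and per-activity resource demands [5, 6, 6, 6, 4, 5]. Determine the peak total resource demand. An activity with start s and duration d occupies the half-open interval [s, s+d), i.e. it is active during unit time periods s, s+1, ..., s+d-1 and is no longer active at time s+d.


Each activity i is active on [start_i, start_i + duration_i).
Compute total resource usage per time slot:
  t=0: active resources = [], total = 0
  t=1: active resources = [], total = 0
  t=2: active resources = [5, 6, 4], total = 15
  t=3: active resources = [5, 6, 4], total = 15
  t=4: active resources = [5, 4], total = 9
  t=5: active resources = [5, 4, 5], total = 14
  t=6: active resources = [6, 4, 5], total = 15
  t=7: active resources = [6, 4, 5], total = 15
  t=8: active resources = [6, 6, 5], total = 17
  t=9: active resources = [6], total = 6
  t=10: active resources = [6], total = 6
  t=11: active resources = [6], total = 6
  t=12: active resources = [6], total = 6
  t=13: active resources = [6], total = 6
Peak resource demand = 17

17


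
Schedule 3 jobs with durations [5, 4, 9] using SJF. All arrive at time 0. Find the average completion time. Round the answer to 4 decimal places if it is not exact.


SJF order (ascending): [4, 5, 9]
Completion times:
  Job 1: burst=4, C=4
  Job 2: burst=5, C=9
  Job 3: burst=9, C=18
Average completion = 31/3 = 10.3333

10.3333


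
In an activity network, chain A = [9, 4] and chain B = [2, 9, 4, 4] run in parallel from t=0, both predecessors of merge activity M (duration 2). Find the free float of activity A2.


ES(A2) = sum of predecessors on chain A = 9
EF(A2) = ES + duration = 9 + 4 = 13
Successor of A2 is M. ES(M) = max(sum(A), sum(B)) = max(13, 19) = 19
Free float = ES(successor) - EF(current) = 19 - 13 = 6

6


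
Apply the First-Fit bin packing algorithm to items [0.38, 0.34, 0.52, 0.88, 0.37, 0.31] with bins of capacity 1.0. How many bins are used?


Place items sequentially using First-Fit:
  Item 0.38 -> new Bin 1
  Item 0.34 -> Bin 1 (now 0.72)
  Item 0.52 -> new Bin 2
  Item 0.88 -> new Bin 3
  Item 0.37 -> Bin 2 (now 0.89)
  Item 0.31 -> new Bin 4
Total bins used = 4

4


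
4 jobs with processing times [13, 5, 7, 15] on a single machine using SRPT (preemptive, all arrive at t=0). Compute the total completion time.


Since all jobs arrive at t=0, SRPT equals SPT ordering.
SPT order: [5, 7, 13, 15]
Completion times:
  Job 1: p=5, C=5
  Job 2: p=7, C=12
  Job 3: p=13, C=25
  Job 4: p=15, C=40
Total completion time = 5 + 12 + 25 + 40 = 82

82


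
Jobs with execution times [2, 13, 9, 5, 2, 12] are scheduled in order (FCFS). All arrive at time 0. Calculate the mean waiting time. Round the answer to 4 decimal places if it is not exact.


FCFS order (as given): [2, 13, 9, 5, 2, 12]
Waiting times:
  Job 1: wait = 0
  Job 2: wait = 2
  Job 3: wait = 15
  Job 4: wait = 24
  Job 5: wait = 29
  Job 6: wait = 31
Sum of waiting times = 101
Average waiting time = 101/6 = 16.8333

16.8333


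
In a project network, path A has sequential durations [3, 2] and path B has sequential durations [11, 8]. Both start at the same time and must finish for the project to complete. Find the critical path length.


Path A total = 3 + 2 = 5
Path B total = 11 + 8 = 19
Critical path = longest path = max(5, 19) = 19

19


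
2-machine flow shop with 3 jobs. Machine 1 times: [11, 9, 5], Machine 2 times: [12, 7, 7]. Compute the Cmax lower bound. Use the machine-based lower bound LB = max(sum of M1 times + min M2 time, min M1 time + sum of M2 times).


LB1 = sum(M1 times) + min(M2 times) = 25 + 7 = 32
LB2 = min(M1 times) + sum(M2 times) = 5 + 26 = 31
Lower bound = max(LB1, LB2) = max(32, 31) = 32

32


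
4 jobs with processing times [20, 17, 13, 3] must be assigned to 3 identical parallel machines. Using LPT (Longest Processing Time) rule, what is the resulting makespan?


Sort jobs in decreasing order (LPT): [20, 17, 13, 3]
Assign each job to the least loaded machine:
  Machine 1: jobs [20], load = 20
  Machine 2: jobs [17], load = 17
  Machine 3: jobs [13, 3], load = 16
Makespan = max load = 20

20


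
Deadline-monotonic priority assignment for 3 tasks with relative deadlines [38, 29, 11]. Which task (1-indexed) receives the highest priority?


Sort tasks by relative deadline (ascending):
  Task 3: deadline = 11
  Task 2: deadline = 29
  Task 1: deadline = 38
Priority order (highest first): [3, 2, 1]
Highest priority task = 3

3


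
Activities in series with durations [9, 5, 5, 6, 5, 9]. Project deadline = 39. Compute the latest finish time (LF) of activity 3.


LF(activity 3) = deadline - sum of successor durations
Successors: activities 4 through 6 with durations [6, 5, 9]
Sum of successor durations = 20
LF = 39 - 20 = 19

19


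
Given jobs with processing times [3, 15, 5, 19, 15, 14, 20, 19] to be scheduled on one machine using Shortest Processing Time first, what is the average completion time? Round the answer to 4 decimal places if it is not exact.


Sort jobs by processing time (SPT order): [3, 5, 14, 15, 15, 19, 19, 20]
Compute completion times sequentially:
  Job 1: processing = 3, completes at 3
  Job 2: processing = 5, completes at 8
  Job 3: processing = 14, completes at 22
  Job 4: processing = 15, completes at 37
  Job 5: processing = 15, completes at 52
  Job 6: processing = 19, completes at 71
  Job 7: processing = 19, completes at 90
  Job 8: processing = 20, completes at 110
Sum of completion times = 393
Average completion time = 393/8 = 49.125

49.125


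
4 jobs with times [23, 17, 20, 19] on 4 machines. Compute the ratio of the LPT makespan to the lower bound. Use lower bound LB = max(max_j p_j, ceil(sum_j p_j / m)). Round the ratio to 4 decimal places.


LPT order: [23, 20, 19, 17]
Machine loads after assignment: [23, 20, 19, 17]
LPT makespan = 23
Lower bound = max(max_job, ceil(total/4)) = max(23, 20) = 23
Ratio = 23 / 23 = 1.0

1.0


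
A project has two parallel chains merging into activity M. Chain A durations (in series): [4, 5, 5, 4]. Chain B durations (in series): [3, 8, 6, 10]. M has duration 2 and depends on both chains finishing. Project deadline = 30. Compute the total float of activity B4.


Forward pass: ES(B4) = sum of predecessors on chain B = 17
EF = ES + duration = 17 + 10 = 27
Backward pass: LF(M) = deadline = 30; LS(M) = 30 - 2 = 28
LF(B4) = LS(M) - sum(successors on chain B) = 28 - 0 = 28
LS = LF - duration = 28 - 10 = 18
Total float = LS - ES = 18 - 17 = 1

1


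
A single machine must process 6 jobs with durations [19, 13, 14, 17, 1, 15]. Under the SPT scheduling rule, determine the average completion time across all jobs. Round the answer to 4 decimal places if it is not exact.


Sort jobs by processing time (SPT order): [1, 13, 14, 15, 17, 19]
Compute completion times sequentially:
  Job 1: processing = 1, completes at 1
  Job 2: processing = 13, completes at 14
  Job 3: processing = 14, completes at 28
  Job 4: processing = 15, completes at 43
  Job 5: processing = 17, completes at 60
  Job 6: processing = 19, completes at 79
Sum of completion times = 225
Average completion time = 225/6 = 37.5

37.5


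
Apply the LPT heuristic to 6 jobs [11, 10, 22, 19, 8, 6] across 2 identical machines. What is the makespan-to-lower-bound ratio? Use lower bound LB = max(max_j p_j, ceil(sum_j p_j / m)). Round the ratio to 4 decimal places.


LPT order: [22, 19, 11, 10, 8, 6]
Machine loads after assignment: [38, 38]
LPT makespan = 38
Lower bound = max(max_job, ceil(total/2)) = max(22, 38) = 38
Ratio = 38 / 38 = 1.0

1.0


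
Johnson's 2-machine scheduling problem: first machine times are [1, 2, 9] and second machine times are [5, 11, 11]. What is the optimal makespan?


Apply Johnson's rule:
  Group 1 (a <= b): [(1, 1, 5), (2, 2, 11), (3, 9, 11)]
  Group 2 (a > b): []
Optimal job order: [1, 2, 3]
Schedule:
  Job 1: M1 done at 1, M2 done at 6
  Job 2: M1 done at 3, M2 done at 17
  Job 3: M1 done at 12, M2 done at 28
Makespan = 28

28


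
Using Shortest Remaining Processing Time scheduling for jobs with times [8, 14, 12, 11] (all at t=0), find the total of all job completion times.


Since all jobs arrive at t=0, SRPT equals SPT ordering.
SPT order: [8, 11, 12, 14]
Completion times:
  Job 1: p=8, C=8
  Job 2: p=11, C=19
  Job 3: p=12, C=31
  Job 4: p=14, C=45
Total completion time = 8 + 19 + 31 + 45 = 103

103


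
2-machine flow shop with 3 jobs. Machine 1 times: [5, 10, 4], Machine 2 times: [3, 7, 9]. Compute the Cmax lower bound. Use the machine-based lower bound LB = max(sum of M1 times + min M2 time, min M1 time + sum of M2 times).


LB1 = sum(M1 times) + min(M2 times) = 19 + 3 = 22
LB2 = min(M1 times) + sum(M2 times) = 4 + 19 = 23
Lower bound = max(LB1, LB2) = max(22, 23) = 23

23


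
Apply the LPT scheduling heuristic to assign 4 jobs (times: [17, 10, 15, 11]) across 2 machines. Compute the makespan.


Sort jobs in decreasing order (LPT): [17, 15, 11, 10]
Assign each job to the least loaded machine:
  Machine 1: jobs [17, 10], load = 27
  Machine 2: jobs [15, 11], load = 26
Makespan = max load = 27

27


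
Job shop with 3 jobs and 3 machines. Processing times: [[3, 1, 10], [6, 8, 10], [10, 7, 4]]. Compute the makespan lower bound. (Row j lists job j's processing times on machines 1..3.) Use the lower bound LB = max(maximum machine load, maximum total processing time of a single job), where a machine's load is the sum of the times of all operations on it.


Machine loads:
  Machine 1: 3 + 6 + 10 = 19
  Machine 2: 1 + 8 + 7 = 16
  Machine 3: 10 + 10 + 4 = 24
Max machine load = 24
Job totals:
  Job 1: 14
  Job 2: 24
  Job 3: 21
Max job total = 24
Lower bound = max(24, 24) = 24

24


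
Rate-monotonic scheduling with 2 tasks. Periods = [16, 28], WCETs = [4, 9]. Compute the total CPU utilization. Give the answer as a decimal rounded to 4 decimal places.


Compute individual utilizations (exact fractions):
  Task 1: C/T = 4/16 = 1/4 (approx. 0.25)
  Task 2: C/T = 9/28 (approx. 0.3214)
Total utilization U = 1/4 + 9/28 = 4/7
Rounded to 4 decimal places: U = 0.5714
RM (Liu & Layland) bound for 2 tasks = 0.828427; compare with U = 4/7 (approx. 0.571429)
U <= bound, so schedulable by RM sufficient condition.

0.5714


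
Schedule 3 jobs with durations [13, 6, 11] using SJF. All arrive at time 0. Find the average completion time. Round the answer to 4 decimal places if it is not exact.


SJF order (ascending): [6, 11, 13]
Completion times:
  Job 1: burst=6, C=6
  Job 2: burst=11, C=17
  Job 3: burst=13, C=30
Average completion = 53/3 = 17.6667

17.6667


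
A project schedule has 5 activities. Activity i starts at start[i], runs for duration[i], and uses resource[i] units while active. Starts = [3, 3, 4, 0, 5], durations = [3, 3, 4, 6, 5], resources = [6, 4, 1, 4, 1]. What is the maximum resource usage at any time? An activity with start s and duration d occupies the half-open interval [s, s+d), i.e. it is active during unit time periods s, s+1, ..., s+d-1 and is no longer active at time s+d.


Each activity i is active on [start_i, start_i + duration_i).
Compute total resource usage per time slot:
  t=0: active resources = [4], total = 4
  t=1: active resources = [4], total = 4
  t=2: active resources = [4], total = 4
  t=3: active resources = [6, 4, 4], total = 14
  t=4: active resources = [6, 4, 1, 4], total = 15
  t=5: active resources = [6, 4, 1, 4, 1], total = 16
  t=6: active resources = [1, 1], total = 2
  t=7: active resources = [1, 1], total = 2
  t=8: active resources = [1], total = 1
  t=9: active resources = [1], total = 1
Peak resource demand = 16

16


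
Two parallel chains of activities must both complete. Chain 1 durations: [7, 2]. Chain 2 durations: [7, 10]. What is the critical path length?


Path A total = 7 + 2 = 9
Path B total = 7 + 10 = 17
Critical path = longest path = max(9, 17) = 17

17


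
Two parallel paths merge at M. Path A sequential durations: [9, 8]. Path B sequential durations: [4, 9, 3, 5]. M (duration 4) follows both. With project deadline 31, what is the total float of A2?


Forward pass: ES(A2) = sum of predecessors on chain A = 9
EF = ES + duration = 9 + 8 = 17
Backward pass: LF(M) = deadline = 31; LS(M) = 31 - 4 = 27
LF(A2) = LS(M) - sum(successors on chain A) = 27 - 0 = 27
LS = LF - duration = 27 - 8 = 19
Total float = LS - ES = 19 - 9 = 10

10


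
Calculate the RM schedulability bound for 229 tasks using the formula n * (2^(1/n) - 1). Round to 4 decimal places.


Compute 2^(1/229) = 1.0030314291
Subtract 1: 1.0030314291 - 1 = 0.0030314291
Multiply by n: 229 * 0.0030314291 = 0.6941972639
Round to 4 dp: 0.6942

0.6942


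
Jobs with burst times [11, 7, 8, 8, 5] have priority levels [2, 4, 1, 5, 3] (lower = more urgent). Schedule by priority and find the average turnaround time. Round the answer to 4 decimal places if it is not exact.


Sort by priority (ascending = highest first):
Order: [(1, 8), (2, 11), (3, 5), (4, 7), (5, 8)]
Completion times:
  Priority 1, burst=8, C=8
  Priority 2, burst=11, C=19
  Priority 3, burst=5, C=24
  Priority 4, burst=7, C=31
  Priority 5, burst=8, C=39
Average turnaround = 121/5 = 24.2

24.2


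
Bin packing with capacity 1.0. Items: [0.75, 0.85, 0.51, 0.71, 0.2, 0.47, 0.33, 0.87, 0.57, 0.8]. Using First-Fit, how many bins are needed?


Place items sequentially using First-Fit:
  Item 0.75 -> new Bin 1
  Item 0.85 -> new Bin 2
  Item 0.51 -> new Bin 3
  Item 0.71 -> new Bin 4
  Item 0.2 -> Bin 1 (now 0.95)
  Item 0.47 -> Bin 3 (now 0.98)
  Item 0.33 -> new Bin 5
  Item 0.87 -> new Bin 6
  Item 0.57 -> Bin 5 (now 0.9)
  Item 0.8 -> new Bin 7
Total bins used = 7

7


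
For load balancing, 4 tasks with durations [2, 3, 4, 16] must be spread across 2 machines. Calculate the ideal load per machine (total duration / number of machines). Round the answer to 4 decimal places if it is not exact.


Total processing time = 2 + 3 + 4 + 16 = 25
Number of machines = 2
Ideal balanced load = 25 / 2 = 12.5

12.5
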